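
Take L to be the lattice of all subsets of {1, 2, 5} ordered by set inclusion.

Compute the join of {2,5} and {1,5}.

Under ⊆, join is union: {2,5} ∪ {1,5} = {1,2,5}.

{1,2,5}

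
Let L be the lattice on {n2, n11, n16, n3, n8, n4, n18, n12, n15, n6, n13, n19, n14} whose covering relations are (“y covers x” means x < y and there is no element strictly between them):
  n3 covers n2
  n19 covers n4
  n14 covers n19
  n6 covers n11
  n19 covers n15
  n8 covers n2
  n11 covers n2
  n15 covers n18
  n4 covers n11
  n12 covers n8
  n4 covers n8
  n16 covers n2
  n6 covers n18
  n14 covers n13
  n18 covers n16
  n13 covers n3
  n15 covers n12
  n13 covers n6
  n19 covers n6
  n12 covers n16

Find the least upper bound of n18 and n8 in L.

Common upper bounds of {n18, n8}: n14, n15, n19.
The least among these is n15.

n15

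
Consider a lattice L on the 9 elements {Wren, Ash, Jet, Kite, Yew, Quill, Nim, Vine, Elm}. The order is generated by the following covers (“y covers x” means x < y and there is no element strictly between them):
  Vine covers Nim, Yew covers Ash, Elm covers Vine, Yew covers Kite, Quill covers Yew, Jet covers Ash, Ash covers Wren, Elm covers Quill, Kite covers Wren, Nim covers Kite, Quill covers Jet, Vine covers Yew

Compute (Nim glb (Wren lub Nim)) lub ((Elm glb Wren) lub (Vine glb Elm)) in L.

Wren ∨ Nim = Nim
Nim ∧ Nim = Nim
Elm ∧ Wren = Wren
Vine ∧ Elm = Vine
Wren ∨ Vine = Vine
Nim ∨ Vine = Vine

Vine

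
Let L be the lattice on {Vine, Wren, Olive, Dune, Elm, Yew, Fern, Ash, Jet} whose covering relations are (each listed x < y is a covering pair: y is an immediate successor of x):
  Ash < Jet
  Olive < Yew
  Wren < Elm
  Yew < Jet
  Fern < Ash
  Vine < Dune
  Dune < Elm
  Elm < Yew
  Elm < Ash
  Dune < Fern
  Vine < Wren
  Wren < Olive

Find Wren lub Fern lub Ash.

Ash

Common upper bounds of {Wren, Fern, Ash}: Ash, Jet.
The least among these is Ash.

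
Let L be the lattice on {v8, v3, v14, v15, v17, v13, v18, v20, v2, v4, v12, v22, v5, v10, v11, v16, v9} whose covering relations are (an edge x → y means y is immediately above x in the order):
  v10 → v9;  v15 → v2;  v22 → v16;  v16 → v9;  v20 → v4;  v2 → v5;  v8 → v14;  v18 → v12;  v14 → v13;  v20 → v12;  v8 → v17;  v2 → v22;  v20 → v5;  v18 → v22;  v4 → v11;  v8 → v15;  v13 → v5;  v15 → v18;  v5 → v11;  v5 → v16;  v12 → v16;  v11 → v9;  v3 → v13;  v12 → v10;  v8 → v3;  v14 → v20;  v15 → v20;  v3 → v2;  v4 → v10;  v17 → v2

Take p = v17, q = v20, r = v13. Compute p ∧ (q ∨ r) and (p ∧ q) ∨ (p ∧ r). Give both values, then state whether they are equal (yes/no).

q ∨ r = v5, so p ∧ (q ∨ r) = v17 ∧ v5 = v17.
p ∧ q = v8 and p ∧ r = v8, so (p ∧ q) ∨ (p ∧ r) = v8 ∨ v8 = v8.
Equal: no.

v17; v8; no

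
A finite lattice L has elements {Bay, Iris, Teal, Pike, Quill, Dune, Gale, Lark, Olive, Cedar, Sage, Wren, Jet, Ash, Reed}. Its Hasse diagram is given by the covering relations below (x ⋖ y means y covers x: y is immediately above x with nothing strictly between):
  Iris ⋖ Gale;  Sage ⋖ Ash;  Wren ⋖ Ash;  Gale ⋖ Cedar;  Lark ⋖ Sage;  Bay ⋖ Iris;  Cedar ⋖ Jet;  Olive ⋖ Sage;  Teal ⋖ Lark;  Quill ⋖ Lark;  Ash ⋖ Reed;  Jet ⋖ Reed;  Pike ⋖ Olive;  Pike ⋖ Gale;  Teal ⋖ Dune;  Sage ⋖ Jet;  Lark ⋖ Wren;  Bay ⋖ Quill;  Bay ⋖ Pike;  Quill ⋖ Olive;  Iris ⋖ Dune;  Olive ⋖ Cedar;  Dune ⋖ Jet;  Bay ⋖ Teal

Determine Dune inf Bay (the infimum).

Common lower bounds of {Dune, Bay}: Bay.
The greatest among these is Bay.

Bay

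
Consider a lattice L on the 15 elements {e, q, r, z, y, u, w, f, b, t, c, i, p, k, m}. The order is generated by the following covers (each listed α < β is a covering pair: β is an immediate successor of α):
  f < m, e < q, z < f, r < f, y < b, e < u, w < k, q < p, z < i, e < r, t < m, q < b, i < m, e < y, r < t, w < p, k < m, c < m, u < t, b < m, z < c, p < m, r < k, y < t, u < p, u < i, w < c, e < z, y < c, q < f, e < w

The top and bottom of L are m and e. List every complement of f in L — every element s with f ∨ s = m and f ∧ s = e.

Need s with f ∨ s = m and f ∧ s = e.
Checking each element gives: u, w, y.

u, w, y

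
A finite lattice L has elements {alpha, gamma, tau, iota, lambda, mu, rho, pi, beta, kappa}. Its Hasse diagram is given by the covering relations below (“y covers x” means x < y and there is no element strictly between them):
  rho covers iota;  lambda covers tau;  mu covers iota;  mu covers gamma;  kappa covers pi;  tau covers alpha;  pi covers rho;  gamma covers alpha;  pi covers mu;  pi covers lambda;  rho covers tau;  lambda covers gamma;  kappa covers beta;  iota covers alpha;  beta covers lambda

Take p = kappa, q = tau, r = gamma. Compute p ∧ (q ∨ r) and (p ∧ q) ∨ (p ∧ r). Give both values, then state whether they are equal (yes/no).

lambda; lambda; yes

q ∨ r = lambda, so p ∧ (q ∨ r) = kappa ∧ lambda = lambda.
p ∧ q = tau and p ∧ r = gamma, so (p ∧ q) ∨ (p ∧ r) = tau ∨ gamma = lambda.
Equal: yes.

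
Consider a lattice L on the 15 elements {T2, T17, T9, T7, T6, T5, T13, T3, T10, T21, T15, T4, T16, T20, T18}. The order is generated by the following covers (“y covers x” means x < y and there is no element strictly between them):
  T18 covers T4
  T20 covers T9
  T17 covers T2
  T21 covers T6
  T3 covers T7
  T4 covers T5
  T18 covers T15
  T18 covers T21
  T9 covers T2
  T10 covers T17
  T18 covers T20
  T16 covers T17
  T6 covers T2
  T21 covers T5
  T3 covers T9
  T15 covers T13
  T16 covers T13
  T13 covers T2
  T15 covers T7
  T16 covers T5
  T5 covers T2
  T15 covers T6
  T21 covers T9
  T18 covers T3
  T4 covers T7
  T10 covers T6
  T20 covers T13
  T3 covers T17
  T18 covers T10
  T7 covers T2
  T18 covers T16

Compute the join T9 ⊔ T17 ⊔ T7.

Common upper bounds of {T9, T17, T7}: T18, T3.
The least among these is T3.

T3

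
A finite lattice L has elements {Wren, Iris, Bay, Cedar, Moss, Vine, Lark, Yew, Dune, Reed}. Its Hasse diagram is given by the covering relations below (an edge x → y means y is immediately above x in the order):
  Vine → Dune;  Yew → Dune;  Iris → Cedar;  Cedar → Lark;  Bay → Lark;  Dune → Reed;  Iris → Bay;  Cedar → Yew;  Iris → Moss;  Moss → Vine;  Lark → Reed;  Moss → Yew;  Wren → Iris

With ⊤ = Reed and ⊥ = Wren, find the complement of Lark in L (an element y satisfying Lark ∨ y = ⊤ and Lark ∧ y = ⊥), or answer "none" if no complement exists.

For every candidate y, either Lark ∨ y ≠ Reed or Lark ∧ y ≠ Wren; no complement exists.

none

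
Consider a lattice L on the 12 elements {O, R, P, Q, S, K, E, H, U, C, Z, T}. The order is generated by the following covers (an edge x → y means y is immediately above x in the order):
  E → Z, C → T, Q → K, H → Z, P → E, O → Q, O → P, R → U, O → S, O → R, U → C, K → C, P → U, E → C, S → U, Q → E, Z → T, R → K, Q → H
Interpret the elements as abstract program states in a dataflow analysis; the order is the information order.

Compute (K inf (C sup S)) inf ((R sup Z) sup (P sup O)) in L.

K

C ∨ S = C
K ∧ C = K
R ∨ Z = T
P ∨ O = P
T ∨ P = T
K ∧ T = K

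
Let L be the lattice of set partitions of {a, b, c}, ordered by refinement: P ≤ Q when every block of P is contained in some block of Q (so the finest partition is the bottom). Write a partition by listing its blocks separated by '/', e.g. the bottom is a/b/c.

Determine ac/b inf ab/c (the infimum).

The meet (common refinement) of ac/b and ab/c intersects blocks pairwise, giving a/b/c.

a/b/c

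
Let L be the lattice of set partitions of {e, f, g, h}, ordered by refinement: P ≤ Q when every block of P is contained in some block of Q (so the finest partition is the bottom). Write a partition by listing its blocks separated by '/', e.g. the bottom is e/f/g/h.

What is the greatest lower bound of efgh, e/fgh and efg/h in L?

The meet (common refinement) of efgh, e/fgh, efg/h intersects blocks pairwise, giving e/fg/h.

e/fg/h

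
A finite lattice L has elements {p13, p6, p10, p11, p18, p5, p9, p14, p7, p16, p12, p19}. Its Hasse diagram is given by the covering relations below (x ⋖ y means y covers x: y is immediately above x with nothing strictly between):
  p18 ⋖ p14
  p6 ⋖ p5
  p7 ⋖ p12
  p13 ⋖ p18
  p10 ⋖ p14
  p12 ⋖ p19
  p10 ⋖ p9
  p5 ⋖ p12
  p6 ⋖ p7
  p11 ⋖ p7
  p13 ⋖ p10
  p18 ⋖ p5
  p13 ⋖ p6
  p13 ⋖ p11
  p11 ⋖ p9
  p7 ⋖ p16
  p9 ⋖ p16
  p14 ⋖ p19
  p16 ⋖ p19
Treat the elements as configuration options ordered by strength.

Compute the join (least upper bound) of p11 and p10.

Common upper bounds of {p11, p10}: p16, p19, p9.
The least among these is p9.

p9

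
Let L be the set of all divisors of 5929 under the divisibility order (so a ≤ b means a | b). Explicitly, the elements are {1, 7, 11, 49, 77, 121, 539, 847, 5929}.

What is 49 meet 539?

49

In the divisibility order, the meet is the greatest common divisor: gcd(49, 539) = 49.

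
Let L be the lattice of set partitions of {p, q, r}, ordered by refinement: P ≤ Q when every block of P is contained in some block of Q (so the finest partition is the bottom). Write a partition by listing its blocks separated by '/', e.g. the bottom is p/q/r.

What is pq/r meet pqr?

The meet (common refinement) of pq/r and pqr intersects blocks pairwise, giving pq/r.

pq/r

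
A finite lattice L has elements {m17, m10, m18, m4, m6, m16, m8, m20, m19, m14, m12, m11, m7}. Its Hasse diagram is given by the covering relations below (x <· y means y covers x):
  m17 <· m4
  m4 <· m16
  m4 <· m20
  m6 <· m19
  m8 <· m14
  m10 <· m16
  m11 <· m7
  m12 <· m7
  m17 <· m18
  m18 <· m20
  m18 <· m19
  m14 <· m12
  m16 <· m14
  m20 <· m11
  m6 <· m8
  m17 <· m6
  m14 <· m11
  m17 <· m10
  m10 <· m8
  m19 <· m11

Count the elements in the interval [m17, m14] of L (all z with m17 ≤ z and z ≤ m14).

7

The interval [m17, m14] = {m10, m14, m16, m17, m4, m6, m8}, which has 7 elements.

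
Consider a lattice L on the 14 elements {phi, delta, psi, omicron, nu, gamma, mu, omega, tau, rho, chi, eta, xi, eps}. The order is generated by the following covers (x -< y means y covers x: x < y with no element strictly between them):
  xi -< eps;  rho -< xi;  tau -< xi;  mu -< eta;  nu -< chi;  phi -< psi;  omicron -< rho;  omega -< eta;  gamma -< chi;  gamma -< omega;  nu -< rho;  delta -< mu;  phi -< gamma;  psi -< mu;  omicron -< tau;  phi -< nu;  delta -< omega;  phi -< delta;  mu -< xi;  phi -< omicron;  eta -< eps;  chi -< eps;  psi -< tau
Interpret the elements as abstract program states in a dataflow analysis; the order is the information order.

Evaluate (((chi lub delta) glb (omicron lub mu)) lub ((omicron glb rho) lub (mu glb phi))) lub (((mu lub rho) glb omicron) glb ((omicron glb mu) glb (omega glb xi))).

chi ∨ delta = eps
omicron ∨ mu = xi
eps ∧ xi = xi
omicron ∧ rho = omicron
mu ∧ phi = phi
omicron ∨ phi = omicron
xi ∨ omicron = xi
mu ∨ rho = xi
xi ∧ omicron = omicron
omicron ∧ mu = phi
omega ∧ xi = delta
phi ∧ delta = phi
omicron ∧ phi = phi
xi ∨ phi = xi

xi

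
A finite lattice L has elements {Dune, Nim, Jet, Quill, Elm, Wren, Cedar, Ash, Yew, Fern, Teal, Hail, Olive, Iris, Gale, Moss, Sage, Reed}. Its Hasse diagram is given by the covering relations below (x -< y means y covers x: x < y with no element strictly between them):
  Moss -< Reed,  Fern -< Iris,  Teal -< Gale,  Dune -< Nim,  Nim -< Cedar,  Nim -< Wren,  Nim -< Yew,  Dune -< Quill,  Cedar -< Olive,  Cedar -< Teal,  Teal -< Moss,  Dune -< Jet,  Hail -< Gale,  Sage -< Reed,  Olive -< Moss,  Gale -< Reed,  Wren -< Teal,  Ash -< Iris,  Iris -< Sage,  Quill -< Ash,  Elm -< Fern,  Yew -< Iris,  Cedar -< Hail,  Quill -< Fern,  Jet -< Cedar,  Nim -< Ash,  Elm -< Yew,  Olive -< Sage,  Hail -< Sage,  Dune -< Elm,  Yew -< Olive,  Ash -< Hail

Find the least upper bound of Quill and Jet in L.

Common upper bounds of {Quill, Jet}: Gale, Hail, Reed, Sage.
The least among these is Hail.

Hail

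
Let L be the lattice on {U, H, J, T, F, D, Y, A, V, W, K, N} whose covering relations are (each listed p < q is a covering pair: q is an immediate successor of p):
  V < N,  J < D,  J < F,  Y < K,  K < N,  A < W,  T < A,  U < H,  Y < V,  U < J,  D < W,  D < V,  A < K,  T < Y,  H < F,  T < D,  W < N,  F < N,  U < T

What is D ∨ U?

D

Common upper bounds of {D, U}: D, N, V, W.
The least among these is D.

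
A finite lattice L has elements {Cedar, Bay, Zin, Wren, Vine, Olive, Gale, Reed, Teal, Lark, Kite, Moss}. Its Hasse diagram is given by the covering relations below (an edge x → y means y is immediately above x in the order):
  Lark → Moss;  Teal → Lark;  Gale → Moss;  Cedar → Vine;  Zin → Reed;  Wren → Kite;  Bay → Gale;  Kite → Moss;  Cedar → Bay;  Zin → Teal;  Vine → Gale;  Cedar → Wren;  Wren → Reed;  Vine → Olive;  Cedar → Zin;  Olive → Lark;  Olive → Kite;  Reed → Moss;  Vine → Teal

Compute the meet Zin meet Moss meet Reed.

Common lower bounds of {Zin, Moss, Reed}: Cedar, Zin.
The greatest among these is Zin.

Zin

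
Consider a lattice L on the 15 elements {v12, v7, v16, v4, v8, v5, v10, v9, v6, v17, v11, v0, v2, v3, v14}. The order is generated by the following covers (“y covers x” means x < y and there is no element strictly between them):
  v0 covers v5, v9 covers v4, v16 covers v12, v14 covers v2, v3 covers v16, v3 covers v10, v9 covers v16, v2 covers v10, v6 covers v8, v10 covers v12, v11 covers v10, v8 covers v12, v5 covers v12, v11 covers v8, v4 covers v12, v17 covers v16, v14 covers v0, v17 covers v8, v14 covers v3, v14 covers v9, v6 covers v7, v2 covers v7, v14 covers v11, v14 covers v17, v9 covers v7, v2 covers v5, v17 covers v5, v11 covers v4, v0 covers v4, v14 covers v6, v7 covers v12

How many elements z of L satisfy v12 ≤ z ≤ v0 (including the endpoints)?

4

The interval [v12, v0] = {v0, v12, v4, v5}, which has 4 elements.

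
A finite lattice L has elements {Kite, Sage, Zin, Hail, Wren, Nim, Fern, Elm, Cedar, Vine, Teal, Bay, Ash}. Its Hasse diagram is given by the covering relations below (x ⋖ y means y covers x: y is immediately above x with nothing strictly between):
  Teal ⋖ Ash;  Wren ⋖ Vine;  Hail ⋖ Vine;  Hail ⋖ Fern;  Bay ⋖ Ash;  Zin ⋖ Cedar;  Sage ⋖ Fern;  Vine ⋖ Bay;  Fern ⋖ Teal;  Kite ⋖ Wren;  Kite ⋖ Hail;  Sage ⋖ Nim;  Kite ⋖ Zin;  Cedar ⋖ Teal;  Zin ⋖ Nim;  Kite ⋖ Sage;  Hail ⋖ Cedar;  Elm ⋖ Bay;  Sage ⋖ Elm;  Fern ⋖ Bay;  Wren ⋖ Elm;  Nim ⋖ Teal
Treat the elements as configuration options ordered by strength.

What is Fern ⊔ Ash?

Ash

Common upper bounds of {Fern, Ash}: Ash.
The least among these is Ash.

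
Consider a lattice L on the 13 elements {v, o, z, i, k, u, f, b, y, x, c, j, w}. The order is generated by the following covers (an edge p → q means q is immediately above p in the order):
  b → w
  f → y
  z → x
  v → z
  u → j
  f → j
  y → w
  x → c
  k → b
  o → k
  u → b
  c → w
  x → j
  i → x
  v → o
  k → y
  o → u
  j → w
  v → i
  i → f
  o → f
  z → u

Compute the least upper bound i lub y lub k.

Common upper bounds of {i, y, k}: w, y.
The least among these is y.

y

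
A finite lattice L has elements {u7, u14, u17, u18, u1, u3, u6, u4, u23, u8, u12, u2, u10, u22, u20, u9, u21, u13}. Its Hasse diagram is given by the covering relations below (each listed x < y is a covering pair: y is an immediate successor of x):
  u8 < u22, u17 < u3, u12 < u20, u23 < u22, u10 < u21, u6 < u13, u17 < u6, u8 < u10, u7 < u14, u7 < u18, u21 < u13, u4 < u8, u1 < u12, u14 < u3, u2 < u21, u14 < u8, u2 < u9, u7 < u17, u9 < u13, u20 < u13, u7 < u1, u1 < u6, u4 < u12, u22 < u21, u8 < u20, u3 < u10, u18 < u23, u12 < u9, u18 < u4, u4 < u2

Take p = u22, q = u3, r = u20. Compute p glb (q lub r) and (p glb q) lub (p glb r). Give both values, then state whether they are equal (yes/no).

u22; u8; no

q lub r = u13, so p glb (q lub r) = u22 glb u13 = u22.
p glb q = u14 and p glb r = u8, so (p glb q) lub (p glb r) = u14 lub u8 = u8.
Equal: no.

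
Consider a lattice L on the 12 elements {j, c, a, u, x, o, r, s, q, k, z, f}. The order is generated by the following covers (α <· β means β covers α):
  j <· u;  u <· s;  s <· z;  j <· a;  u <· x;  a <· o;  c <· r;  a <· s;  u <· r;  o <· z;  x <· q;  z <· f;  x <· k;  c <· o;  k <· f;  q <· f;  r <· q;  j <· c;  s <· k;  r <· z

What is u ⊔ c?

Common upper bounds of {u, c}: f, q, r, z.
The least among these is r.

r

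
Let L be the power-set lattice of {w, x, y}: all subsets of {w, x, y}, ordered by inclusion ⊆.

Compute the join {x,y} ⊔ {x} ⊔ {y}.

{x,y}

Under ⊆, join is union: {x,y} ∪ {x} ∪ {y} = {x,y}.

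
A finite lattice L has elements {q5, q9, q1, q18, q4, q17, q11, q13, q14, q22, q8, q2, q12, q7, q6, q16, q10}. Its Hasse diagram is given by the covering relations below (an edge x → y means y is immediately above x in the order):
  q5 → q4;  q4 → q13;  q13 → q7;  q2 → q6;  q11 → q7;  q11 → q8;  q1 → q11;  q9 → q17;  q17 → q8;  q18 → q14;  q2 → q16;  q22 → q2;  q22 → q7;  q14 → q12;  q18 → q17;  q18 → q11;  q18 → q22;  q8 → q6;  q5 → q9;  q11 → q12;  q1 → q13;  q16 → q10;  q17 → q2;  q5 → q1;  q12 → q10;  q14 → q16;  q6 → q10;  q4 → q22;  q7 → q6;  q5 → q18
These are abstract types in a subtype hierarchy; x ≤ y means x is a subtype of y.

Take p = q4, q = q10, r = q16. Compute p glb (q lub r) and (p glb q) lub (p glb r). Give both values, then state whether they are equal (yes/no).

q lub r = q10, so p glb (q lub r) = q4 glb q10 = q4.
p glb q = q4 and p glb r = q4, so (p glb q) lub (p glb r) = q4 lub q4 = q4.
Equal: yes.

q4; q4; yes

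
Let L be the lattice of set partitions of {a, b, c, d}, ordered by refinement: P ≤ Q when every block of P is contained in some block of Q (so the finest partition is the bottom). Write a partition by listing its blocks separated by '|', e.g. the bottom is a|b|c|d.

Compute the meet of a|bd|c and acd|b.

a|b|c|d

The meet (common refinement) of a|bd|c and acd|b intersects blocks pairwise, giving a|b|c|d.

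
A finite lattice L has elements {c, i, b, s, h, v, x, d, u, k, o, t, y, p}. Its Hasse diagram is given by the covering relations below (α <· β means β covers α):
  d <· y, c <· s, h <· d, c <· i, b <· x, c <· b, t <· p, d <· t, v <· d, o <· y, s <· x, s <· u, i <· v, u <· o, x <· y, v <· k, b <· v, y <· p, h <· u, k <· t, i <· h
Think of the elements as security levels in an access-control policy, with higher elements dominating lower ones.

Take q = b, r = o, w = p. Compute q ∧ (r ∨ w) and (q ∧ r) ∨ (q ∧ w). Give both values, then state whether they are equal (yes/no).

b; b; yes

r ∨ w = p, so q ∧ (r ∨ w) = b ∧ p = b.
q ∧ r = c and q ∧ w = b, so (q ∧ r) ∨ (q ∧ w) = c ∨ b = b.
Equal: yes.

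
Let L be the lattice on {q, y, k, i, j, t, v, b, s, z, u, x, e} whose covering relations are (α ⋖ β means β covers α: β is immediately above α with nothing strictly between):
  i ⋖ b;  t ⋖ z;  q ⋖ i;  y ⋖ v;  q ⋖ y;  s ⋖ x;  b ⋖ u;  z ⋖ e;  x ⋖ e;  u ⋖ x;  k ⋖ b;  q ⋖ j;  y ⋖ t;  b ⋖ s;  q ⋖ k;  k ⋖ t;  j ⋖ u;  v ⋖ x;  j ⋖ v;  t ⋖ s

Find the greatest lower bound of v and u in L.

Common lower bounds of {v, u}: j, q.
The greatest among these is j.

j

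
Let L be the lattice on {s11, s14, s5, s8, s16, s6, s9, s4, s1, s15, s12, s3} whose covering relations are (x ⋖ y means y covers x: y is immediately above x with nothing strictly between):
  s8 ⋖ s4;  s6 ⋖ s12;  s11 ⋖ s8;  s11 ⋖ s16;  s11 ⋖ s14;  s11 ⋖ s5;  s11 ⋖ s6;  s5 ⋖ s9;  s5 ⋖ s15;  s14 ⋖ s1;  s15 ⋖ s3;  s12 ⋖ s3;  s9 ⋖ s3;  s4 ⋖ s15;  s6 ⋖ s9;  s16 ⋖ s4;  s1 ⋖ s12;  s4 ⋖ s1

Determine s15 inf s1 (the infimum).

s4

Common lower bounds of {s15, s1}: s11, s16, s4, s8.
The greatest among these is s4.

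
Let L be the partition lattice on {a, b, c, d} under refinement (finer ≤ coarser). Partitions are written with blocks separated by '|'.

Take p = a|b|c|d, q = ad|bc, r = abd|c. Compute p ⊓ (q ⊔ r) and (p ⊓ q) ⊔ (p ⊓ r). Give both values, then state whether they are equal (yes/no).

a|b|c|d; a|b|c|d; yes

q ⊔ r = abcd, so p ⊓ (q ⊔ r) = a|b|c|d ⊓ abcd = a|b|c|d.
p ⊓ q = a|b|c|d and p ⊓ r = a|b|c|d, so (p ⊓ q) ⊔ (p ⊓ r) = a|b|c|d ⊔ a|b|c|d = a|b|c|d.
Equal: yes.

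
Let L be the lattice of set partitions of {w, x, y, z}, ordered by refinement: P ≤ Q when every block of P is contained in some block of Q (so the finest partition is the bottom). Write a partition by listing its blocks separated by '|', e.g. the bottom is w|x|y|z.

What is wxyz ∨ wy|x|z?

wxyz

The join of wxyz and wy|x|z merges any blocks that overlap across the partitions, giving wxyz.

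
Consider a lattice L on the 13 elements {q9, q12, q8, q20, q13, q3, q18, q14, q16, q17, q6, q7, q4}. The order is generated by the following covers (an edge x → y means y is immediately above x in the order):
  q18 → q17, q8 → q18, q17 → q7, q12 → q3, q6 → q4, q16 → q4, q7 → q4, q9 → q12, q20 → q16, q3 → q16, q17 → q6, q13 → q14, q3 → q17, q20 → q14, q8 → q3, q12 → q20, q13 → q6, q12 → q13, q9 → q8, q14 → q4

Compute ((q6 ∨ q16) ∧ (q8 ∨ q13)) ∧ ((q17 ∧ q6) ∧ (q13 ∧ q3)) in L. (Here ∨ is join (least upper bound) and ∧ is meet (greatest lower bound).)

q6 ∨ q16 = q4
q8 ∨ q13 = q6
q4 ∧ q6 = q6
q17 ∧ q6 = q17
q13 ∧ q3 = q12
q17 ∧ q12 = q12
q6 ∧ q12 = q12

q12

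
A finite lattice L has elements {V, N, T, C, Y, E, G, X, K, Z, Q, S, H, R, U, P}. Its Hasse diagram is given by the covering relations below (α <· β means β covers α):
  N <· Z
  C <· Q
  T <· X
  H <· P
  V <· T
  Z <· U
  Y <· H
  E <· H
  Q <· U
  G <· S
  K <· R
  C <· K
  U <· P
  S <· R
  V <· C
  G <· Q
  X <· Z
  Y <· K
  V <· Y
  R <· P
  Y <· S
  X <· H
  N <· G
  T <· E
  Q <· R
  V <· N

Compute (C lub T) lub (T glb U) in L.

C ∨ T = U
T ∧ U = T
U ∨ T = U

U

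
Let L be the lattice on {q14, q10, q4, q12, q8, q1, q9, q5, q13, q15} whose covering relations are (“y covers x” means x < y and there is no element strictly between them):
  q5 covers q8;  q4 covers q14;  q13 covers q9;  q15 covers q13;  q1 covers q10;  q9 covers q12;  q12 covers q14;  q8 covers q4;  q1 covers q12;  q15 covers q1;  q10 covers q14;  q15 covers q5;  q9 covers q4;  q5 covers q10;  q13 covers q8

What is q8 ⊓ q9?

q4

Common lower bounds of {q8, q9}: q14, q4.
The greatest among these is q4.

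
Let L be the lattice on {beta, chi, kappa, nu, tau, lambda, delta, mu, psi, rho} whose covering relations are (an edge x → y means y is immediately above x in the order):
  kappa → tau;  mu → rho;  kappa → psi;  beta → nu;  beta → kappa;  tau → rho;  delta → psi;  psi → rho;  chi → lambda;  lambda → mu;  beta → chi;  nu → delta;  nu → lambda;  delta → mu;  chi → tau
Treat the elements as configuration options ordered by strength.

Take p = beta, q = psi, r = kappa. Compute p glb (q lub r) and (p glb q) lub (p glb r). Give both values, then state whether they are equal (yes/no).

beta; beta; yes

q lub r = psi, so p glb (q lub r) = beta glb psi = beta.
p glb q = beta and p glb r = beta, so (p glb q) lub (p glb r) = beta lub beta = beta.
Equal: yes.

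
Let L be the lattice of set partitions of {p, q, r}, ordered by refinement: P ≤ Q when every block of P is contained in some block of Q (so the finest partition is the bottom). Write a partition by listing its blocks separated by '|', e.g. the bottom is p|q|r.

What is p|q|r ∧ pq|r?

The meet (common refinement) of p|q|r and pq|r intersects blocks pairwise, giving p|q|r.

p|q|r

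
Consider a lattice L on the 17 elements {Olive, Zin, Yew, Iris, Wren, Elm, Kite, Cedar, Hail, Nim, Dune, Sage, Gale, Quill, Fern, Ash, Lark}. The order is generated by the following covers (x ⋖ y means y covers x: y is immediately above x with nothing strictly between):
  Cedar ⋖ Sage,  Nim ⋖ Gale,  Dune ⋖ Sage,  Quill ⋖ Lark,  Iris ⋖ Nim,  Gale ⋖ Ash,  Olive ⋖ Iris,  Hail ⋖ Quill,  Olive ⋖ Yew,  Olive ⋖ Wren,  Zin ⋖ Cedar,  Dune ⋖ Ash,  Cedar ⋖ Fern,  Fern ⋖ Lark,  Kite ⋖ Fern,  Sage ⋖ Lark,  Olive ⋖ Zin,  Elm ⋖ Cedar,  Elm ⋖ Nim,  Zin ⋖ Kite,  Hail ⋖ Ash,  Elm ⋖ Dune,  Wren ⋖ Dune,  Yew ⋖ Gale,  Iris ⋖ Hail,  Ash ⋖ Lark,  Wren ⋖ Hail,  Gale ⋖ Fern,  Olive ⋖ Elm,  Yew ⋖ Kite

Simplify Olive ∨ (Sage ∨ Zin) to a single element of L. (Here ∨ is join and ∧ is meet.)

Sage

Sage ∨ Zin = Sage
Olive ∨ Sage = Sage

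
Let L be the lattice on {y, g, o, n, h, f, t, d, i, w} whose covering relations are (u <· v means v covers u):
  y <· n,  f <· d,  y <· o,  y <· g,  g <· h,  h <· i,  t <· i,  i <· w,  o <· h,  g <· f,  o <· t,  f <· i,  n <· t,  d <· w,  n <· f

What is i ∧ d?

f

Common lower bounds of {i, d}: f, g, n, y.
The greatest among these is f.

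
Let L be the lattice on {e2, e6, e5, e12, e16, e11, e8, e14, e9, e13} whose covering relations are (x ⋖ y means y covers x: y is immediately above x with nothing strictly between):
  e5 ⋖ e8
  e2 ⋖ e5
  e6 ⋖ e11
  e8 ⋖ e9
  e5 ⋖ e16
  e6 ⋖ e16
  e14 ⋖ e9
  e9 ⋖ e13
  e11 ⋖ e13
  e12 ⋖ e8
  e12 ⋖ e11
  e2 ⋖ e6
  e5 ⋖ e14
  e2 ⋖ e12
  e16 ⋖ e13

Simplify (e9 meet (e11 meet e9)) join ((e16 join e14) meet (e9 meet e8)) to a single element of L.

e11 ∧ e9 = e12
e9 ∧ e12 = e12
e16 ∨ e14 = e13
e9 ∧ e8 = e8
e13 ∧ e8 = e8
e12 ∨ e8 = e8

e8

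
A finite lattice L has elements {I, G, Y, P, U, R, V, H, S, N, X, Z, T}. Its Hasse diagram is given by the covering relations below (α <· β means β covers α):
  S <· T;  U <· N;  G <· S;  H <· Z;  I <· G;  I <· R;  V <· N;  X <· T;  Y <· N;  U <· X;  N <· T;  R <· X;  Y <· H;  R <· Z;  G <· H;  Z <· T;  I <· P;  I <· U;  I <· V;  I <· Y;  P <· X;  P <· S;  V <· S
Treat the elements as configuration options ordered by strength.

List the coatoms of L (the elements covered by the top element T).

The coatoms are exactly the elements covered by T: N, S, X, Z.

N, S, X, Z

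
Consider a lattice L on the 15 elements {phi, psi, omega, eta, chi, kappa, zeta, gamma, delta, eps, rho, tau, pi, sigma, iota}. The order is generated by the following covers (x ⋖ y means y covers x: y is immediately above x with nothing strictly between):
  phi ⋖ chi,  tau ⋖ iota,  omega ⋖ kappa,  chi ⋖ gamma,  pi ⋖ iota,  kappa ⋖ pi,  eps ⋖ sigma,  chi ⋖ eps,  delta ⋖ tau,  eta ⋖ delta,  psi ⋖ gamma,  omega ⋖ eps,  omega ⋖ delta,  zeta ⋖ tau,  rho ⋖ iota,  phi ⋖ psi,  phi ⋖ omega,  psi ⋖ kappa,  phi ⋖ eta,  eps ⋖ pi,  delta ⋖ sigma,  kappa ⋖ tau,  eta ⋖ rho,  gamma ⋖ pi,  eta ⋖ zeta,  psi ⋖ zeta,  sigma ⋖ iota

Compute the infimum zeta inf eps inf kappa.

phi

Common lower bounds of {zeta, eps, kappa}: phi.
The greatest among these is phi.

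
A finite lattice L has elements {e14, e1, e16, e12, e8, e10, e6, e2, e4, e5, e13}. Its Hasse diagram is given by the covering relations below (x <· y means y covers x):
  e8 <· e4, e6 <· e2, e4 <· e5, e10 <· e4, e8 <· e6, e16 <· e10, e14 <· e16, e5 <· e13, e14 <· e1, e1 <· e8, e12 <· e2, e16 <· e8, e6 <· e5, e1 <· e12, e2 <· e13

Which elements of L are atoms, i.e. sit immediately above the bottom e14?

e1, e16

The atoms are exactly the elements that cover e14: e1, e16.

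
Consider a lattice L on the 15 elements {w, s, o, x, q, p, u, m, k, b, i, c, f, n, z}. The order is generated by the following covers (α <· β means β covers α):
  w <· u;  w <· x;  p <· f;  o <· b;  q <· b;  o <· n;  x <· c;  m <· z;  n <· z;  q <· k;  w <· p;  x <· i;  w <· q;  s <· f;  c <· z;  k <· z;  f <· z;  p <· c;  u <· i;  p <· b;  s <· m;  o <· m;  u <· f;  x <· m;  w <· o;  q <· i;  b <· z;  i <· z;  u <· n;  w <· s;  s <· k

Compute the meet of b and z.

b

Common lower bounds of {b, z}: b, o, p, q, w.
The greatest among these is b.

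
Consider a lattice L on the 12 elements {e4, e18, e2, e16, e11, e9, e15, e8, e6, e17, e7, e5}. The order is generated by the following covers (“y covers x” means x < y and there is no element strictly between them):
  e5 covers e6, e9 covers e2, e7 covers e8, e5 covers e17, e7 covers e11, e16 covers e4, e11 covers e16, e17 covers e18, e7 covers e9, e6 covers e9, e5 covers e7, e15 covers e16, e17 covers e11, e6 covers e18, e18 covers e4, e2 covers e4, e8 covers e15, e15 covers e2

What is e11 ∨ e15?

e7

Common upper bounds of {e11, e15}: e5, e7.
The least among these is e7.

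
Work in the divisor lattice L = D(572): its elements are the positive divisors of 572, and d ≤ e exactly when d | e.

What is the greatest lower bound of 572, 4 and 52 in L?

4

In the divisibility order, the meet is the greatest common divisor: gcd(572, 4, 52) = 4.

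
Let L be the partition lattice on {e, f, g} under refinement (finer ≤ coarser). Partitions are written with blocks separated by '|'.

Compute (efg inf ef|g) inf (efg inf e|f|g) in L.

efg ∧ ef|g = ef|g
efg ∧ e|f|g = e|f|g
ef|g ∧ e|f|g = e|f|g

e|f|g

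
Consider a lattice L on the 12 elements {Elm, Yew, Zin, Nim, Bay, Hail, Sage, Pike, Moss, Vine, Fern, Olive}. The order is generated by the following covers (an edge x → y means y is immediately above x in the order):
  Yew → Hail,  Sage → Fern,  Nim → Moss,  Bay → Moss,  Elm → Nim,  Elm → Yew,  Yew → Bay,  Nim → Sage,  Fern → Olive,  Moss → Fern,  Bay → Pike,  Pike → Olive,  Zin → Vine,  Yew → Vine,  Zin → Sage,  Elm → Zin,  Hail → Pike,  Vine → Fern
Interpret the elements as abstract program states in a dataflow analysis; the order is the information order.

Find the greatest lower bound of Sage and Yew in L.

Common lower bounds of {Sage, Yew}: Elm.
The greatest among these is Elm.

Elm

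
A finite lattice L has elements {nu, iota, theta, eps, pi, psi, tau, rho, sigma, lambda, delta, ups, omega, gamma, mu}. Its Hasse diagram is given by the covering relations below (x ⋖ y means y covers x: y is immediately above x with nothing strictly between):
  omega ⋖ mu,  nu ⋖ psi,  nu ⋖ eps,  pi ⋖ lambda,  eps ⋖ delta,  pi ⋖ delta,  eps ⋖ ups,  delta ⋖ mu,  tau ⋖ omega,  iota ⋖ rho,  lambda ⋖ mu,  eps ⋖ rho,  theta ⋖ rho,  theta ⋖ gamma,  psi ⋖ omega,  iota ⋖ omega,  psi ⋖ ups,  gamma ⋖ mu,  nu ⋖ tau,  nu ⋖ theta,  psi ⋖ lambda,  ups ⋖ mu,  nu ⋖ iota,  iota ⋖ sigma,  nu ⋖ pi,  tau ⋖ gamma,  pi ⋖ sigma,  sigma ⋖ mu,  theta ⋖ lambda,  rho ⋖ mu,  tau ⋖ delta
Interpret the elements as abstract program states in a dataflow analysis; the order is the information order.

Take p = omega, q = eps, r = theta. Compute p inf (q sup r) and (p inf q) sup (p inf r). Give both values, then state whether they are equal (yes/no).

q sup r = rho, so p inf (q sup r) = omega inf rho = iota.
p inf q = nu and p inf r = nu, so (p inf q) sup (p inf r) = nu sup nu = nu.
Equal: no.

iota; nu; no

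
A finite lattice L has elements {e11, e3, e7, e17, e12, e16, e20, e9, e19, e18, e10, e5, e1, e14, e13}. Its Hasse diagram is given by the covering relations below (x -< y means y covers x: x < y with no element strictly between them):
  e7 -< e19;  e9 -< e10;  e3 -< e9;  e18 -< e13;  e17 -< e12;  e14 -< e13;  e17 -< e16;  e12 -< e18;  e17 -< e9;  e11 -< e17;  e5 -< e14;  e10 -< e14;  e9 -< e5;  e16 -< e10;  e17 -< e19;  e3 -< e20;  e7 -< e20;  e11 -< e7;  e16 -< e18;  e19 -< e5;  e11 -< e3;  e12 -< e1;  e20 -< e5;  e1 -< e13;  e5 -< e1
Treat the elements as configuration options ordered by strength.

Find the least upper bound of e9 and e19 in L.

e5

Common upper bounds of {e9, e19}: e1, e13, e14, e5.
The least among these is e5.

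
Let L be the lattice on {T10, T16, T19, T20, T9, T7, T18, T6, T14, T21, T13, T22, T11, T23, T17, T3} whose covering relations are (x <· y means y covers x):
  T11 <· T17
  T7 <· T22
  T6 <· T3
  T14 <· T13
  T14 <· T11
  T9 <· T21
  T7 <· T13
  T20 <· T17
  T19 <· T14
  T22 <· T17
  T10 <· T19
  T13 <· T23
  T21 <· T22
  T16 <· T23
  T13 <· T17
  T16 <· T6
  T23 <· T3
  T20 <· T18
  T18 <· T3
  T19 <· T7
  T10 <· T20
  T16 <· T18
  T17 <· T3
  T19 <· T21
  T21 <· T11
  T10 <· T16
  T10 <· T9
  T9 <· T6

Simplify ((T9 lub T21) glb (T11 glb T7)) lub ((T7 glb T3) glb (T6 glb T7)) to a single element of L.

T19

T9 ∨ T21 = T21
T11 ∧ T7 = T19
T21 ∧ T19 = T19
T7 ∧ T3 = T7
T6 ∧ T7 = T10
T7 ∧ T10 = T10
T19 ∨ T10 = T19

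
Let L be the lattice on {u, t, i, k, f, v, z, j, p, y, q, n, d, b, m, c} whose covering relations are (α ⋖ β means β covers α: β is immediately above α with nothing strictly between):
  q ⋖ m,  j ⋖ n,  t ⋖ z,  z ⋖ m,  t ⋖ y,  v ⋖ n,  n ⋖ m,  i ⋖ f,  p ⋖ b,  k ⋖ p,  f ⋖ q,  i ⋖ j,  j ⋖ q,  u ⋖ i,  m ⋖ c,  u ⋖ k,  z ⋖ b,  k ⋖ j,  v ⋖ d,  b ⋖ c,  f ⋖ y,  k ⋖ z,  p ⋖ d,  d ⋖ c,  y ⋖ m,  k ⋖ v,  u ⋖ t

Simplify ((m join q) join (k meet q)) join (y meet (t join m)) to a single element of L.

m ∨ q = m
k ∧ q = k
m ∨ k = m
t ∨ m = m
y ∧ m = y
m ∨ y = m

m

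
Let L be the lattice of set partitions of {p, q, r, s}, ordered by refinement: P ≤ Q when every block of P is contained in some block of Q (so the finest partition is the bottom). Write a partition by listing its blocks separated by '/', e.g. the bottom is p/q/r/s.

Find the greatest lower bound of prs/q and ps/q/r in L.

ps/q/r

The meet (common refinement) of prs/q and ps/q/r intersects blocks pairwise, giving ps/q/r.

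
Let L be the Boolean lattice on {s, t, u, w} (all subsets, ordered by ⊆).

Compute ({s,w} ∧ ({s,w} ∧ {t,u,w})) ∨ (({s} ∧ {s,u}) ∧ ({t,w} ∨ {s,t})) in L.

{s,w} ∧ {t,u,w} = {w}
{s,w} ∧ {w} = {w}
{s} ∧ {s,u} = {s}
{t,w} ∨ {s,t} = {s,t,w}
{s} ∧ {s,t,w} = {s}
{w} ∨ {s} = {s,w}

{s,w}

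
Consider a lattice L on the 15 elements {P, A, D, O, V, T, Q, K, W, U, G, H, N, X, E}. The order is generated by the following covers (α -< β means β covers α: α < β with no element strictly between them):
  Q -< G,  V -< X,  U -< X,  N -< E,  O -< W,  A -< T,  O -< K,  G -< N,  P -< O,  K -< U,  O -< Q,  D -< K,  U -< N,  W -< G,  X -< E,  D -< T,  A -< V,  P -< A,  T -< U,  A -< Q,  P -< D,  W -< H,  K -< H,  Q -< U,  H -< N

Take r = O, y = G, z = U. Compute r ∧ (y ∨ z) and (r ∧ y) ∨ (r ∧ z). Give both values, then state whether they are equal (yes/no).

O; O; yes

y ∨ z = N, so r ∧ (y ∨ z) = O ∧ N = O.
r ∧ y = O and r ∧ z = O, so (r ∧ y) ∨ (r ∧ z) = O ∨ O = O.
Equal: yes.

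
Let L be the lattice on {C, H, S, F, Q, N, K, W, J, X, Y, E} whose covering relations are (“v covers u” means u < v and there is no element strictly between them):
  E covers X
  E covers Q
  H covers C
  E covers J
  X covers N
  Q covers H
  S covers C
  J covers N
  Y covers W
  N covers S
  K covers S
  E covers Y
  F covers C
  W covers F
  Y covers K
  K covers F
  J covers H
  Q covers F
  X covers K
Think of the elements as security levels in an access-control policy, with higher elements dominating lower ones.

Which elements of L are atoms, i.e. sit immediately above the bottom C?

F, H, S

The atoms are exactly the elements that cover C: F, H, S.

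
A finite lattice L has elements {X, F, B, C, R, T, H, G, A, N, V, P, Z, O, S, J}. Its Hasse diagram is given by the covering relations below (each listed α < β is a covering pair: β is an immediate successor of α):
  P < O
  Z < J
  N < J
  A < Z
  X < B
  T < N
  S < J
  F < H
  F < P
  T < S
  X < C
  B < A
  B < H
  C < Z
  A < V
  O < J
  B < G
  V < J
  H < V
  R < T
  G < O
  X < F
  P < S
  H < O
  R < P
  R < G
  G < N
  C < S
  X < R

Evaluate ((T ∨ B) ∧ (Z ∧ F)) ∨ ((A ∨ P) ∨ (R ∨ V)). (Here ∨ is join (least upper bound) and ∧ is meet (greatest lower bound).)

J

T ∨ B = N
Z ∧ F = X
N ∧ X = X
A ∨ P = J
R ∨ V = J
J ∨ J = J
X ∨ J = J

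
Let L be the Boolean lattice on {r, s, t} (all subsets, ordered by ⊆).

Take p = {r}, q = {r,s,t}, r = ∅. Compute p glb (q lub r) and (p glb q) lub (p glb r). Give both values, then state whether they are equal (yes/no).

q lub r = {r,s,t}, so p glb (q lub r) = {r} glb {r,s,t} = {r}.
p glb q = {r} and p glb r = ∅, so (p glb q) lub (p glb r) = {r} lub ∅ = {r}.
Equal: yes.

{r}; {r}; yes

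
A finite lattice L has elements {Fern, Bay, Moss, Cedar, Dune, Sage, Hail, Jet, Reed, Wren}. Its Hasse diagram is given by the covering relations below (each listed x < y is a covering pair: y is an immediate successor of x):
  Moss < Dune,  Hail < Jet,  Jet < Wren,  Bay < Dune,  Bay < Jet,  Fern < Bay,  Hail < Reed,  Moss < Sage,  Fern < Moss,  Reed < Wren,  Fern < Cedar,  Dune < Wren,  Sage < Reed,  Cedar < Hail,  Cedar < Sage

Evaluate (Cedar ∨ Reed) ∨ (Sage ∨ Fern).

Reed

Cedar ∨ Reed = Reed
Sage ∨ Fern = Sage
Reed ∨ Sage = Reed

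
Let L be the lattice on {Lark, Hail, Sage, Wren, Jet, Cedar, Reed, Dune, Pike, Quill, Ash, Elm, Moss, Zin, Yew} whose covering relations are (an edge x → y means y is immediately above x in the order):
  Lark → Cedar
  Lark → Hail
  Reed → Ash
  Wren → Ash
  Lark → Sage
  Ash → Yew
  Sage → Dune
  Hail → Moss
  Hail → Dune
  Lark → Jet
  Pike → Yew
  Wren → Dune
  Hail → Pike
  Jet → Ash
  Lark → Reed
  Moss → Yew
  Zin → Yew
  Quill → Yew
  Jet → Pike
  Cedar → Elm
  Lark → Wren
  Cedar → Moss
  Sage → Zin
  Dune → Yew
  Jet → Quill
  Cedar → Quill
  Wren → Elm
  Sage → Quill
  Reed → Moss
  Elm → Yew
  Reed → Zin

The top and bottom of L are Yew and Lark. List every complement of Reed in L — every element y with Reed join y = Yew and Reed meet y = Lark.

Dune, Elm, Pike, Quill

Need y with Reed ∨ y = Yew and Reed ∧ y = Lark.
Checking each element gives: Dune, Elm, Pike, Quill.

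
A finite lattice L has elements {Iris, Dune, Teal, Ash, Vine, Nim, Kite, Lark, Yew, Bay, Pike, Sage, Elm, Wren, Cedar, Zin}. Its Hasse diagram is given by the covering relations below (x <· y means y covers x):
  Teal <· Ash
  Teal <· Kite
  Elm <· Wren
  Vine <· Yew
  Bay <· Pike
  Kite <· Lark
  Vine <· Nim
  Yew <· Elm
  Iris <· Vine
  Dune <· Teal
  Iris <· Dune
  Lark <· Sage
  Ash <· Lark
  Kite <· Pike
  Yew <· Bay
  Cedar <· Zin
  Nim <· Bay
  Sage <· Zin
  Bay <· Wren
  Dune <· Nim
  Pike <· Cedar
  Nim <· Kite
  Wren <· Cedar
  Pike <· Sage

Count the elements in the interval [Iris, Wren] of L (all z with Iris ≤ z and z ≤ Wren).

8

The interval [Iris, Wren] = {Bay, Dune, Elm, Iris, Nim, Vine, Wren, Yew}, which has 8 elements.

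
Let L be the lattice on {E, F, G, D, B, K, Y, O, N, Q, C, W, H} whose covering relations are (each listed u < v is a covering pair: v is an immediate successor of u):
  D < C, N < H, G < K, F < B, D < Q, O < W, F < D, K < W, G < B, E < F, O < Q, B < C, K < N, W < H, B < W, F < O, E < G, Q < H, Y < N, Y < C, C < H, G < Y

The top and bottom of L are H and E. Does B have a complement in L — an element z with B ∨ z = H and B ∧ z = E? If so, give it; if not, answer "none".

none

For every candidate z, either B ∨ z ≠ H or B ∧ z ≠ E; no complement exists.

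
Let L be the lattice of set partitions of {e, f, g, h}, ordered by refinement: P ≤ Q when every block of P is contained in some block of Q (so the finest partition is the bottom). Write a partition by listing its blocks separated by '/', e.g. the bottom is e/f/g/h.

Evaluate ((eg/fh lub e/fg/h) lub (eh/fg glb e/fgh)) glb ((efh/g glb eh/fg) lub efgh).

efgh

eg/fh ∨ e/fg/h = efgh
eh/fg ∧ e/fgh = e/fg/h
efgh ∨ e/fg/h = efgh
efh/g ∧ eh/fg = eh/f/g
eh/f/g ∨ efgh = efgh
efgh ∧ efgh = efgh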